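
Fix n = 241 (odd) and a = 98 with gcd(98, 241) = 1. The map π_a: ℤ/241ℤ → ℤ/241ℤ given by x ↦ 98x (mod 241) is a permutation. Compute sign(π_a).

+1

Orbit of 205 under x↦98x: [205, 87, 91, 1, 98]… (length divides ord_241(98)).
Cycle type of π: 5×48 + 1; total 49 cycles.
With 49 cycles on 241 points, sign = (−1)^{241−49} = +1.
Via Zolotarev, sign(π_{98}) = (98|241) = +1.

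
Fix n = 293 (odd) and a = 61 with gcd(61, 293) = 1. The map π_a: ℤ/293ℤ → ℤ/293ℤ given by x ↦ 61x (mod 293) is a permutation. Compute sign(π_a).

+1

Trace 255: π^k(255) = [255, 26, 121, 56, 193, 53, 10] for k=0..6.
π_61 has 3 disjoint cycles with lengths [146, 146, 1] on {0,…,292}.
n − c = 293 − 3 = 290; sign = (−1)^290 = +1.
Check: (61/293) = +1 by Zolotarev.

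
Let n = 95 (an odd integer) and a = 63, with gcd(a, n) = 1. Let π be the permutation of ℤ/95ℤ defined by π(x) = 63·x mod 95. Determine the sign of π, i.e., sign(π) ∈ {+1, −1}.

Trace 23: π^k(23) = [23, 24, 87, 66, 73, 39, 82] for k=0..6.
6 cycles of lengths [36, 36, 9, 9, 4, 1].
With 6 cycles on 95 points, sign = (−1)^{95−6} = -1.
The Jacobi symbol (63|95) = -1 (Zolotarev) agrees.

-1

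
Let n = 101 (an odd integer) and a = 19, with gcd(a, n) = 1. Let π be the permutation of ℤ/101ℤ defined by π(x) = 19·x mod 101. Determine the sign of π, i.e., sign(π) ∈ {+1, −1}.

+1

Orbit of 95 under x↦19x: [95, 88, 56, 54, 16, 1, 19]… (length divides ord_101(19)).
Cycle type of π: 25×4 + 1; total 5 cycles.
5 cycles on 101: each ℓ→(−1)^(ℓ−1), product (−1)^96 = +1.
The Jacobi symbol (19|101) = +1 (Zolotarev) agrees.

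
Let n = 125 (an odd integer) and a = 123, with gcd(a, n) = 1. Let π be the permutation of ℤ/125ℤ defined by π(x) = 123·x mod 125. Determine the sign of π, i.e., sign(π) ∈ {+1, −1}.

Trace 19: π^k(19) = [19, 87, 76, 98, 54, 17, 91] for k=0..6.
Decompose π into cycles: lengths [100, 20, 4, 1] (4 cycles, including the fixed point 0).
n − c = 125 − 4 = 121; sign = (−1)^121 = -1.
Zolotarev: (123|125) = -1, matching the cycle-count sign.

-1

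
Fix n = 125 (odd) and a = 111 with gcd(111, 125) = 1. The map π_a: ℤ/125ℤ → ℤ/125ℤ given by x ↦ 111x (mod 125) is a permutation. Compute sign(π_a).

Trace 101: π^k(101) = [101, 86, 46, 106, 16, 26, 11] for k=0..6.
Cycle type of π: 25×4 + 5×4 + 1×5; total 13 cycles.
Σ(ℓ_i−1) = 125−13 = 112; sign = (−1)^112 = +1.

+1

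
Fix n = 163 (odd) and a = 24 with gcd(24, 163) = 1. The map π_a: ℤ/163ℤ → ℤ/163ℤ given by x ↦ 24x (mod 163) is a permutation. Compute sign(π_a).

Start at x=118: 118 → 61 → 160 → 91 → 65 → 93 → 113 → … (one orbit).
The orbit structure of x ↦ 24x mod 163: 3 orbits of sizes [81, 81, 1].
sign(π) = (−1)^{n − #cycles} = (−1)^{163−3} = (−1)^160 = +1.
Check: (24/163) = +1 by Zolotarev.

+1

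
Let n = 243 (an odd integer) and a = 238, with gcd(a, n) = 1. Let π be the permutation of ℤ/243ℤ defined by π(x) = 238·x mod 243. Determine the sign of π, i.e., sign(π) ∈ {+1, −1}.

+1

Orbit of 163 under x↦238x: [163, 157, 187, 37, 58, 196, 235]… (length divides ord_243(238)).
Cycle type of π: 81×2 + 27×2 + 9×2 + 3×2 + 1×3; total 11 cycles.
sign(π) = (−1)^{n − #cycles} = (−1)^{243−11} = (−1)^232 = +1.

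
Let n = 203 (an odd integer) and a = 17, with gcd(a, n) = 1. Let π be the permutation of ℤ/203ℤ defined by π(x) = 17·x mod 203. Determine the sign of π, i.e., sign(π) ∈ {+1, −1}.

Start at x=104: 104 → 144 → 12 → 1 → 17 → 86 → 41 → … (one orbit).
Cycle type of π: 12×14 + 6 + 4×7 + 1; total 23 cycles.
203 − 23 = 180 transpositions; sign(π) = (−1)^180 = +1.

+1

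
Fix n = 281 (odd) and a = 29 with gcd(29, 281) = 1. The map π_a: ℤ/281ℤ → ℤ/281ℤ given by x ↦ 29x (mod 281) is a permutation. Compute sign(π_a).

Orbit of 163 under x↦29x: [163, 231, 236, 100, 90, 81, 101]… (length divides ord_281(29)).
Cycle lengths of π_29 on ℤ/281ℤ: [70, 70, 70, 70, 1]; 5 cycles in total.
With 5 cycles on 281 points, sign = (−1)^{281−5} = +1.

+1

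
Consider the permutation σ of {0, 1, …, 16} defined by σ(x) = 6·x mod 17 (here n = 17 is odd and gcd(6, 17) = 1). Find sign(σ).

Trace 16: π^k(16) = [16, 11, 15, 5, 13, 10, 9] for k=0..6.
π_6 has 2 disjoint cycles with lengths [16, 1] on {0,…,16}.
n − c = 17 − 2 = 15; sign = (−1)^15 = -1.
Via Zolotarev, sign(π_{6}) = (6|17) = -1.

-1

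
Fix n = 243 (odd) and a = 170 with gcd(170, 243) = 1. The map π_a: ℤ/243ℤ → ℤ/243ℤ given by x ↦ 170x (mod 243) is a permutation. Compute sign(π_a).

-1

Start at x=208: 208 → 125 → 109 → 62 → 91 → 161 → 154 → … (one orbit).
14 cycles of lengths [54, 54, 54, 18, 18, 18, 6, 6, 6, 2, 2, 2, 2, 1].
243 − 14 = 229 transpositions; sign(π) = (−1)^229 = -1.
Zolotarev: (170|243) = -1, matching the cycle-count sign.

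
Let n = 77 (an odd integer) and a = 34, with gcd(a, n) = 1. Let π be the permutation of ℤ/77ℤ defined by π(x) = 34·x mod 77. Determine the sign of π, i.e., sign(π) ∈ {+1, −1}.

Start at x=1: 1 → 34 → 1 (one orbit).
Cycle type of π: 2×33 + 1×11; total 44 cycles.
sign(π) = (−1)^{n − #cycles} = (−1)^{77−44} = (−1)^33 = -1.
Zolotarev: (34|77) = -1, matching the cycle-count sign.

-1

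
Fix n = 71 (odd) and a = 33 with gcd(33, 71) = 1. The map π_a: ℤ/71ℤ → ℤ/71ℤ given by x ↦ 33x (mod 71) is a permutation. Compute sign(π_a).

-1

Start at x=70: 70 → 38 → 47 → 60 → 63 → 20 → 21 → … (one orbit).
Cycle lengths of π_33 on ℤ/71ℤ: [70, 1]; 2 cycles in total.
Σ(ℓ_i−1) = 71−2 = 69; sign = (−1)^69 = -1.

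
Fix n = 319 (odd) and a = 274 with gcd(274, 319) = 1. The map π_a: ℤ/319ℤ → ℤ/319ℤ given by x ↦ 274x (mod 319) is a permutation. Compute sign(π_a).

-1

Start at x=1: 1 → 274 → 111 → 109 → 199 → 296 → 78 → … (one orbit).
π_274 has 28 disjoint cycles with lengths [14, 14, 14, 14, 14, 14, 14, 14, 14, 14, 14, 14, 14, 14, 14, 14, 14, 14, 14, 14, 14, 14, 2, 2, 2, 2, 2, 1] on {0,…,318}.
With 28 cycles on 319 points, sign = (−1)^{319−28} = -1.
Via Zolotarev, sign(π_{274}) = (274|319) = -1.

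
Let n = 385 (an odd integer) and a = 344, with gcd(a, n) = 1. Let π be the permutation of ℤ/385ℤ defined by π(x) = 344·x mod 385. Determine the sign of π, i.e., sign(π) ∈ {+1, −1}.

Trace 64: π^k(64) = [64, 71, 169, 1, 344, 141, 379] for k=0..6.
π_344 has 63 disjoint cycles with lengths [10, 10, 10, 10, 10, 10, 10, 10, 10, 10, 10, 10, 10, 10, 10, 10, 10, 10, 10, 10, 10, 10, 10, 10, 10, 10, 10, 10, 5, 5, 5, 5, 5, 5, 5, 5, 5, 5, 5, 5, 5, 5, 2, 2, 2, 2, 2, 2, 2, 2, 2, 2, 2, 2, 2, 2, 1, 1, 1, 1, 1, 1, 1] on {0,…,384}.
n − c = 385 − 63 = 322; sign = (−1)^322 = +1.
(344|385)_J = +1 (Zolotarev's lemma cross-check).

+1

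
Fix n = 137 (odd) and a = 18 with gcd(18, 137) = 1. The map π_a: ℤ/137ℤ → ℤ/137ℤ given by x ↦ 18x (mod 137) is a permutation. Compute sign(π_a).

+1

Orbit of 60 under x↦18x: [60, 121, 123, 22, 122, 4, 72]… (length divides ord_137(18)).
The orbit structure of x ↦ 18x mod 137: 5 orbits of sizes [34, 34, 34, 34, 1].
5 cycles on 137: each ℓ→(−1)^(ℓ−1), product (−1)^132 = +1.
Via Zolotarev, sign(π_{18}) = (18|137) = +1.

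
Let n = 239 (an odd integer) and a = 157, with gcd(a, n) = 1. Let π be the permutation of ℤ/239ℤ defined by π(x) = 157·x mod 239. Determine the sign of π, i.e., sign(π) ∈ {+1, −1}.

Start at x=12: 12 → 211 → 145 → 60 → 99 → 8 → 61 → … (one orbit).
Cycle type of π: 119×2 + 1; total 3 cycles.
n − c = 239 − 3 = 236; sign = (−1)^236 = +1.

+1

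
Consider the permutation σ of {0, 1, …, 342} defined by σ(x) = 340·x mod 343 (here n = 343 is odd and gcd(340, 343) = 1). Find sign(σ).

Start at x=162: 162 → 200 → 86 → 85 → 88 → 79 → 106 → … (one orbit).
Decompose π into cycles: lengths [147, 147, 21, 21, 3, 3, 1] (7 cycles, including the fixed point 0).
Σ(ℓ_i−1) = 343−7 = 336; sign = (−1)^336 = +1.
Zolotarev: (340|343) = +1, matching the cycle-count sign.

+1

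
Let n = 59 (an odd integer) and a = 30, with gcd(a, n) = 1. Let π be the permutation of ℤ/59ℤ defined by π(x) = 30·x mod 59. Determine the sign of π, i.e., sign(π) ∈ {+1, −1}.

-1

Trace 57: π^k(57) = [57, 58, 29, 44, 22, 11, 35] for k=0..6.
The orbit structure of x ↦ 30x mod 59: 2 orbits of sizes [58, 1].
With 2 cycles on 59 points, sign = (−1)^{59−2} = -1.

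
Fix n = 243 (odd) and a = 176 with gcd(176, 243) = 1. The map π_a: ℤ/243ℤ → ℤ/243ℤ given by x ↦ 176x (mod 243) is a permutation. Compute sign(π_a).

-1

Orbit of 136 under x↦176x: [136, 122, 88, 179, 157, 173, 73]… (length divides ord_243(176)).
The orbit structure of x ↦ 176x mod 243: 6 orbits of sizes [162, 54, 18, 6, 2, 1].
243 − 6 = 237 transpositions; sign(π) = (−1)^237 = -1.
Via Zolotarev, sign(π_{176}) = (176|243) = -1.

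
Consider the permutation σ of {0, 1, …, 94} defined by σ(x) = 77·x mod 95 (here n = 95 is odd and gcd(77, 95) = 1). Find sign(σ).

Start at x=39: 39 → 58 → 1 → 77 → 39 (one orbit).
Cycle type of π: 4×19 + 1×19; total 38 cycles.
With 38 cycles on 95 points, sign = (−1)^{95−38} = -1.
(77|95)_J = -1 (Zolotarev's lemma cross-check).

-1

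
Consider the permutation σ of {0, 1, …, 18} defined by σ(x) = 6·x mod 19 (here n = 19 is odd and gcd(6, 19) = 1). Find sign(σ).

+1

Orbit of 9 under x↦6x: [9, 16, 1, 6, 17, 7, 4]… (length divides ord_19(6)).
Cycle type of π: 9×2 + 1; total 3 cycles.
3 cycles on 19: each ℓ→(−1)^(ℓ−1), product (−1)^16 = +1.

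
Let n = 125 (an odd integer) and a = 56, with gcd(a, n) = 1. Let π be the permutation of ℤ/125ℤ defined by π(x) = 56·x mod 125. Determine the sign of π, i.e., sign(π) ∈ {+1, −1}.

+1

Trace 21: π^k(21) = [21, 51, 106, 61, 41, 46, 76] for k=0..6.
π_56 has 13 disjoint cycles with lengths [25, 25, 25, 25, 5, 5, 5, 5, 1, 1, 1, 1, 1] on {0,…,124}.
125 − 13 = 112 transpositions; sign(π) = (−1)^112 = +1.
Zolotarev: (56|125) = +1, matching the cycle-count sign.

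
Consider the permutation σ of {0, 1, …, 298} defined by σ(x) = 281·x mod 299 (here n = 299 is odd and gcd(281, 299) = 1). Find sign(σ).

Orbit of 148 under x↦281x: [148, 27, 112, 77, 109, 131, 34]… (length divides ord_299(281)).
Cycle type of π: 44×6 + 22 + 4×3 + 1; total 11 cycles.
299 − 11 = 288 transpositions; sign(π) = (−1)^288 = +1.
The Jacobi symbol (281|299) = +1 (Zolotarev) agrees.

+1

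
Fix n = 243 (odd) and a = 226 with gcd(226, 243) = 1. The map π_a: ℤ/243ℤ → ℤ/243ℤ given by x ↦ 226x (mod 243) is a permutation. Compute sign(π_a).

Orbit of 100 under x↦226x: [100, 1, 226, 46, 190, 172, 235]… (length divides ord_243(226)).
Cycle type of π: 27×6 + 9×6 + 3×6 + 1×9; total 27 cycles.
sign(π) = (−1)^{n − #cycles} = (−1)^{243−27} = (−1)^216 = +1.

+1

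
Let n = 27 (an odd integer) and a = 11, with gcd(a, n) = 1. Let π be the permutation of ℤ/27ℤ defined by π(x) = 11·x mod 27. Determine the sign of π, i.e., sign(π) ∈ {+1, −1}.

-1

Start at x=8: 8 → 7 → 23 → 10 → 2 → 22 → 26 → … (one orbit).
Cycle lengths of π_11 on ℤ/27ℤ: [18, 6, 2, 1]; 4 cycles in total.
With 4 cycles on 27 points, sign = (−1)^{27−4} = -1.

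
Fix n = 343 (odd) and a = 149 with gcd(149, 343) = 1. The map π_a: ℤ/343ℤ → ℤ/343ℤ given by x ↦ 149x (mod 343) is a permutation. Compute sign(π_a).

Start at x=44: 44 → 39 → 323 → 107 → 165 → 232 → 268 → … (one orbit).
π_149 has 7 disjoint cycles with lengths [147, 147, 21, 21, 3, 3, 1] on {0,…,342}.
343 − 7 = 336 transpositions; sign(π) = (−1)^336 = +1.
Via Zolotarev, sign(π_{149}) = (149|343) = +1.

+1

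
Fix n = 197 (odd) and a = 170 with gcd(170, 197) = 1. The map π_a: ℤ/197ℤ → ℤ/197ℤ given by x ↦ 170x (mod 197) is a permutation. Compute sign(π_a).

-1

Orbit of 22 under x↦170x: [22, 194, 81, 177, 146, 195, 54]… (length divides ord_197(170)).
π_170 has 2 disjoint cycles with lengths [196, 1] on {0,…,196}.
sign(π) = (−1)^{n − #cycles} = (−1)^{197−2} = (−1)^195 = -1.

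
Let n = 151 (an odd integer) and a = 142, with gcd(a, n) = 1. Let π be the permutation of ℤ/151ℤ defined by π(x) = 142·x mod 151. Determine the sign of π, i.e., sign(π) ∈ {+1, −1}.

Orbit of 73 under x↦142x: [73, 98, 24, 86, 132, 20, 122]… (length divides ord_151(142)).
Decompose π into cycles: lengths [50, 50, 50, 1] (4 cycles, including the fixed point 0).
sign(π) = (−1)^{n − #cycles} = (−1)^{151−4} = (−1)^147 = -1.
The Jacobi symbol (142|151) = -1 (Zolotarev) agrees.

-1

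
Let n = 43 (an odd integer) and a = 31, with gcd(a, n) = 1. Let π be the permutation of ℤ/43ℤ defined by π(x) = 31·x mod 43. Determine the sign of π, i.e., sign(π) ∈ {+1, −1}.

Trace 15: π^k(15) = [15, 35, 10, 9, 21, 6, 14] for k=0..6.
Cycle lengths of π_31 on ℤ/43ℤ: [21, 21, 1]; 3 cycles in total.
n − c = 43 − 3 = 40; sign = (−1)^40 = +1.
Via Zolotarev, sign(π_{31}) = (31|43) = +1.

+1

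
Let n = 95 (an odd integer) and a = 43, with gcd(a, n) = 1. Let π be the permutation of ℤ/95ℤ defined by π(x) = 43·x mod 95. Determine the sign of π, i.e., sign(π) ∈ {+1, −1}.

Start at x=43: 43 → 44 → 87 → 36 → 28 → 64 → 92 → … (one orbit).
Decompose π into cycles: lengths [36, 36, 9, 9, 4, 1] (6 cycles, including the fixed point 0).
sign(π) = (−1)^{n − #cycles} = (−1)^{95−6} = (−1)^89 = -1.

-1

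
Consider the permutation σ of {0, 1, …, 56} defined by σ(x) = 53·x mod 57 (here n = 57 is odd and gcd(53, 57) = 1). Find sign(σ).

+1

Trace 8: π^k(8) = [8, 25, 14, 1, 53, 16, 50] for k=0..6.
The orbit structure of x ↦ 53x mod 57: 5 orbits of sizes [18, 18, 18, 2, 1].
5 cycles on 57: each ℓ→(−1)^(ℓ−1), product (−1)^52 = +1.
Via Zolotarev, sign(π_{53}) = (53|57) = +1.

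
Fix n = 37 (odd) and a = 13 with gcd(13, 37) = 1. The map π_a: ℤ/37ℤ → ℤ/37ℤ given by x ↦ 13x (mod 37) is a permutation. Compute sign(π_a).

-1

Orbit of 6 under x↦13x: [6, 4, 15, 10, 19, 25, 29]… (length divides ord_37(13)).
Cycle lengths of π_13 on ℤ/37ℤ: [36, 1]; 2 cycles in total.
Σ(ℓ_i−1) = 37−2 = 35; sign = (−1)^35 = -1.
Via Zolotarev, sign(π_{13}) = (13|37) = -1.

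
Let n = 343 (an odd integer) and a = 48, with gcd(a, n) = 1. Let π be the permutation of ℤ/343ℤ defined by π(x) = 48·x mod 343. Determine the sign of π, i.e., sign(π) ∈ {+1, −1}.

-1

Orbit of 195 under x↦48x: [195, 99, 293, 1, 48, 246, 146]… (length divides ord_343(48)).
The orbit structure of x ↦ 48x mod 343: 46 orbits of sizes [14, 14, 14, 14, 14, 14, 14, 14, 14, 14, 14, 14, 14, 14, 14, 14, 14, 14, 14, 14, 14, 2, 2, 2, 2, 2, 2, 2, 2, 2, 2, 2, 2, 2, 2, 2, 2, 2, 2, 2, 2, 2, 2, 2, 2, 1].
With 46 cycles on 343 points, sign = (−1)^{343−46} = -1.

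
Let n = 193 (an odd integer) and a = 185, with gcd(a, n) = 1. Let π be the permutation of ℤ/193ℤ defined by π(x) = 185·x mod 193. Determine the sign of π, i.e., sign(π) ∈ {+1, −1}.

Orbit of 170 under x↦185x: [170, 184, 72, 3, 169, 192, 8]… (length divides ord_193(185)).
7 cycles of lengths [32, 32, 32, 32, 32, 32, 1].
With 7 cycles on 193 points, sign = (−1)^{193−7} = +1.

+1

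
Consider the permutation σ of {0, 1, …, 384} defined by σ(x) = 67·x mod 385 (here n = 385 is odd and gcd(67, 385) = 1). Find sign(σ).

-1

Start at x=331: 331 → 232 → 144 → 23 → 1 → 67 → 254 → … (one orbit).
Cycle type of π: 12×22 + 4×11 + 3×22 + 1×11; total 66 cycles.
385 − 66 = 319 transpositions; sign(π) = (−1)^319 = -1.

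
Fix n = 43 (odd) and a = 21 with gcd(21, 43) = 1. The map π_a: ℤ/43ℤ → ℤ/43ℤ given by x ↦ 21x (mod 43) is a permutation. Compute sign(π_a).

Orbit of 4 under x↦21x: [4, 41, 1, 21, 11, 16, 35]… (length divides ord_43(21)).
Decompose π into cycles: lengths [7, 7, 7, 7, 7, 7, 1] (7 cycles, including the fixed point 0).
n − c = 43 − 7 = 36; sign = (−1)^36 = +1.

+1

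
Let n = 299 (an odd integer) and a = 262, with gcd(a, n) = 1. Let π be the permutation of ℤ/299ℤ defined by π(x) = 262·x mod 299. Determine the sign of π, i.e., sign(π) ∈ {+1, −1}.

Orbit of 18 under x↦262x: [18, 231, 124, 196, 223, 121, 8]… (length divides ord_299(262)).
Decompose π into cycles: lengths [132, 132, 12, 11, 11, 1] (6 cycles, including the fixed point 0).
n − c = 299 − 6 = 293; sign = (−1)^293 = -1.
Via Zolotarev, sign(π_{262}) = (262|299) = -1.

-1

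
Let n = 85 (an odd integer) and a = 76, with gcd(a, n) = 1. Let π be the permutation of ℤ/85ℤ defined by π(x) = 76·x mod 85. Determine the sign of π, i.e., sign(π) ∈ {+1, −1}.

Start at x=16: 16 → 26 → 21 → 66 → 1 → 76 → 81 → … (one orbit).
Cycle type of π: 8×10 + 1×5; total 15 cycles.
sign(π) = (−1)^{n − #cycles} = (−1)^{85−15} = (−1)^70 = +1.

+1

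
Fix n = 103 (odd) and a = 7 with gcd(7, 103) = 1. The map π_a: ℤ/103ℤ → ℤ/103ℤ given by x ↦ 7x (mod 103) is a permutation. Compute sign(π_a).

Start at x=4: 4 → 28 → 93 → 33 → 25 → 72 → 92 → … (one orbit).
Cycle lengths of π_7 on ℤ/103ℤ: [51, 51, 1]; 3 cycles in total.
n − c = 103 − 3 = 100; sign = (−1)^100 = +1.
(7|103)_J = +1 (Zolotarev's lemma cross-check).

+1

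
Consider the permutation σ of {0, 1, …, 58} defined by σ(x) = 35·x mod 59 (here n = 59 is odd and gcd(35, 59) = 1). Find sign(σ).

+1

Orbit of 15 under x↦35x: [15, 53, 26, 25, 49, 4, 22]… (length divides ord_59(35)).
The orbit structure of x ↦ 35x mod 59: 3 orbits of sizes [29, 29, 1].
With 3 cycles on 59 points, sign = (−1)^{59−3} = +1.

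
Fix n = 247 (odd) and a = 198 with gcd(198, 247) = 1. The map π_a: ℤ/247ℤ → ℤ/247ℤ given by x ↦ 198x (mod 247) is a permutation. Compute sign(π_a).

-1

Trace 126: π^k(126) = [126, 1, 198, 178, 170, 68] for k=0..5.
Cycle type of π: 6×39 + 3×4 + 1; total 44 cycles.
247 − 44 = 203 transpositions; sign(π) = (−1)^203 = -1.
Via Zolotarev, sign(π_{198}) = (198|247) = -1.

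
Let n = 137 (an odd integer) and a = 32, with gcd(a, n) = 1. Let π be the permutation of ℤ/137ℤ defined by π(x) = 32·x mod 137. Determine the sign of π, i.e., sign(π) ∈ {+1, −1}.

+1

Start at x=11: 11 → 78 → 30 → 1 → 32 → 65 → 25 → … (one orbit).
The orbit structure of x ↦ 32x mod 137: 3 orbits of sizes [68, 68, 1].
137 − 3 = 134 transpositions; sign(π) = (−1)^134 = +1.
(32|137)_J = +1 (Zolotarev's lemma cross-check).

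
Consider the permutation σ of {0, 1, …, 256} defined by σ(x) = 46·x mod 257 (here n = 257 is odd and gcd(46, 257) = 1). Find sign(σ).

+1

Trace 15: π^k(15) = [15, 176, 129, 23, 30, 95, 1] for k=0..6.
The orbit structure of x ↦ 46x mod 257: 5 orbits of sizes [64, 64, 64, 64, 1].
5 cycles on 257: each ℓ→(−1)^(ℓ−1), product (−1)^252 = +1.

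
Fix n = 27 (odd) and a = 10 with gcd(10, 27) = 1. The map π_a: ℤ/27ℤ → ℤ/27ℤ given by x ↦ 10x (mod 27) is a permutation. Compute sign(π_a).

+1

Trace 1: π^k(1) = [1, 10, 19] for k=0..2.
Cycle type of π: 3×6 + 1×9; total 15 cycles.
15 cycles on 27: each ℓ→(−1)^(ℓ−1), product (−1)^12 = +1.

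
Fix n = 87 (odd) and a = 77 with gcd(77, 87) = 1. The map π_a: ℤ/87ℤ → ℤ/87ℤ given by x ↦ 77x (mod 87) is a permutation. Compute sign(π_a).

Trace 7: π^k(7) = [7, 17, 4, 47, 52, 2, 67] for k=0..6.
The orbit structure of x ↦ 77x mod 87: 5 orbits of sizes [28, 28, 28, 2, 1].
87 − 5 = 82 transpositions; sign(π) = (−1)^82 = +1.

+1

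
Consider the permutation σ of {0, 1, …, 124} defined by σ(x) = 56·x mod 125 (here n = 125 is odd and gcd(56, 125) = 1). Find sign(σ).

Trace 41: π^k(41) = [41, 46, 76, 6, 86, 66, 71] for k=0..6.
The orbit structure of x ↦ 56x mod 125: 13 orbits of sizes [25, 25, 25, 25, 5, 5, 5, 5, 1, 1, 1, 1, 1].
Σ(ℓ_i−1) = 125−13 = 112; sign = (−1)^112 = +1.

+1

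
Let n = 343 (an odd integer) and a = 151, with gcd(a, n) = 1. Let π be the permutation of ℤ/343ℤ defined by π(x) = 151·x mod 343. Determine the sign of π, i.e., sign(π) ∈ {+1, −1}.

+1

Start at x=284: 284 → 9 → 330 → 95 → 282 → 50 → 4 → … (one orbit).
The orbit structure of x ↦ 151x mod 343: 7 orbits of sizes [147, 147, 21, 21, 3, 3, 1].
sign(π) = (−1)^{n − #cycles} = (−1)^{343−7} = (−1)^336 = +1.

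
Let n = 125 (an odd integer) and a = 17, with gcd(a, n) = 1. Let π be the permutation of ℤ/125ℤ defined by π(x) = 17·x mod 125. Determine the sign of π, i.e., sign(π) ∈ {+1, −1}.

Start at x=12: 12 → 79 → 93 → 81 → 2 → 34 → 78 → … (one orbit).
π_17 has 4 disjoint cycles with lengths [100, 20, 4, 1] on {0,…,124}.
sign(π) = (−1)^{n − #cycles} = (−1)^{125−4} = (−1)^121 = -1.
(17|125)_J = -1 (Zolotarev's lemma cross-check).

-1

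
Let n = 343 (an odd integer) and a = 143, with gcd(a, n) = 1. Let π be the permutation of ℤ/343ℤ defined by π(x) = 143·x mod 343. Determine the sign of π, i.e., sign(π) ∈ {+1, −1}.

Start at x=337: 337 → 171 → 100 → 237 → 277 → 166 → 71 → … (one orbit).
π_143 has 4 disjoint cycles with lengths [294, 42, 6, 1] on {0,…,342}.
sign(π) = (−1)^{n − #cycles} = (−1)^{343−4} = (−1)^339 = -1.
The Jacobi symbol (143|343) = -1 (Zolotarev) agrees.

-1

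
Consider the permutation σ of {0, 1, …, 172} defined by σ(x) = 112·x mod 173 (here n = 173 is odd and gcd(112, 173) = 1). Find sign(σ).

Trace 75: π^k(75) = [75, 96, 26, 144, 39, 43, 145] for k=0..6.
The orbit structure of x ↦ 112x mod 173: 2 orbits of sizes [172, 1].
2 cycles on 173: each ℓ→(−1)^(ℓ−1), product (−1)^171 = -1.
The Jacobi symbol (112|173) = -1 (Zolotarev) agrees.

-1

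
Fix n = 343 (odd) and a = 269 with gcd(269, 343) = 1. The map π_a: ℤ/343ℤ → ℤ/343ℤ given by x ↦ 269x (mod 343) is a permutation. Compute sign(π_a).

Orbit of 181 under x↦269x: [181, 326, 229, 204, 339, 296, 48]… (length divides ord_343(269)).
4 cycles of lengths [294, 42, 6, 1].
n − c = 343 − 4 = 339; sign = (−1)^339 = -1.
Zolotarev: (269|343) = -1, matching the cycle-count sign.

-1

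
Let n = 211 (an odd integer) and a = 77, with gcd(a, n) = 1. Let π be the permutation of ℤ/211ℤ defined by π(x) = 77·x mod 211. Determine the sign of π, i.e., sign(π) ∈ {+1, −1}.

-1

Trace 150: π^k(150) = [150, 156, 196, 111, 107, 10, 137] for k=0..6.
π_77 has 8 disjoint cycles with lengths [30, 30, 30, 30, 30, 30, 30, 1] on {0,…,210}.
211 − 8 = 203 transpositions; sign(π) = (−1)^203 = -1.
Check: (77/211) = -1 by Zolotarev.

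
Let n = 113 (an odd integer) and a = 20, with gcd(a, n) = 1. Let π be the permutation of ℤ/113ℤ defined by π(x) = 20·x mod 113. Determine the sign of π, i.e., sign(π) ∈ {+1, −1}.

-1

Orbit of 4 under x↦20x: [4, 80, 18, 21, 81, 38, 82]… (length divides ord_113(20)).
Decompose π into cycles: lengths [112, 1] (2 cycles, including the fixed point 0).
2 cycles on 113: each ℓ→(−1)^(ℓ−1), product (−1)^111 = -1.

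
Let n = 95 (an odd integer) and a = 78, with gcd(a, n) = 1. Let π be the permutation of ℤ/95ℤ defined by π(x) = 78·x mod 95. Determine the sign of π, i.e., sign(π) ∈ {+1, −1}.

+1

Orbit of 3 under x↦78x: [3, 44, 12, 81, 48, 39, 2]… (length divides ord_95(78)).
Cycle type of π: 36×2 + 18 + 4 + 1; total 5 cycles.
5 cycles on 95: each ℓ→(−1)^(ℓ−1), product (−1)^90 = +1.
Check: (78/95) = +1 by Zolotarev.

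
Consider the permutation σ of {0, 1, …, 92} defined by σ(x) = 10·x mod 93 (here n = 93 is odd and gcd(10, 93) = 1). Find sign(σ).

Orbit of 70 under x↦10x: [70, 49, 25, 64, 82, 76, 16]… (length divides ord_93(10)).
The orbit structure of x ↦ 10x mod 93: 9 orbits of sizes [15, 15, 15, 15, 15, 15, 1, 1, 1].
93 − 9 = 84 transpositions; sign(π) = (−1)^84 = +1.
The Jacobi symbol (10|93) = +1 (Zolotarev) agrees.

+1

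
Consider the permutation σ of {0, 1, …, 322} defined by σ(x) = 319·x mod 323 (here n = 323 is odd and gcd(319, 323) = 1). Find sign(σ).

-1

Trace 220: π^k(220) = [220, 89, 290, 132, 118, 174, 273] for k=0..6.
Cycle type of π: 36×8 + 18 + 4×4 + 1; total 14 cycles.
n − c = 323 − 14 = 309; sign = (−1)^309 = -1.
(319|323)_J = -1 (Zolotarev's lemma cross-check).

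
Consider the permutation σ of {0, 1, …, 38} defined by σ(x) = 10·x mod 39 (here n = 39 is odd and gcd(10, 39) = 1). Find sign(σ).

+1

Orbit of 1 under x↦10x: [1, 10, 22, 25, 16, 4]… (length divides ord_39(10)).
9 cycles of lengths [6, 6, 6, 6, 6, 6, 1, 1, 1].
Σ(ℓ_i−1) = 39−9 = 30; sign = (−1)^30 = +1.
Zolotarev: (10|39) = +1, matching the cycle-count sign.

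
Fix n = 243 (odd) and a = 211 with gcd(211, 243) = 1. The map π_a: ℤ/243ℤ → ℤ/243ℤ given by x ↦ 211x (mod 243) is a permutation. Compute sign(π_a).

+1

Start at x=196: 196 → 46 → 229 → 205 → 1 → 211 → 52 → … (one orbit).
Cycle lengths of π_211 on ℤ/243ℤ: [81, 81, 27, 27, 9, 9, 3, 3, 1, 1, 1]; 11 cycles in total.
n − c = 243 − 11 = 232; sign = (−1)^232 = +1.
Check: (211/243) = +1 by Zolotarev.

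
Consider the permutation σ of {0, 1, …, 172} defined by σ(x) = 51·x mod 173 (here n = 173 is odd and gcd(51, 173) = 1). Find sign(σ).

+1

Orbit of 14 under x↦51x: [14, 22, 84, 132, 158, 100, 83]… (length divides ord_173(51)).
Decompose π into cycles: lengths [43, 43, 43, 43, 1] (5 cycles, including the fixed point 0).
n − c = 173 − 5 = 168; sign = (−1)^168 = +1.
Zolotarev: (51|173) = +1, matching the cycle-count sign.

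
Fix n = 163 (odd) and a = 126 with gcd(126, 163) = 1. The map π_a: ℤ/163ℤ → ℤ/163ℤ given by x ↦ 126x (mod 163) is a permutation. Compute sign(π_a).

Start at x=104: 104 → 64 → 77 → 85 → 115 → 146 → 140 → … (one orbit).
π_126 has 7 disjoint cycles with lengths [27, 27, 27, 27, 27, 27, 1] on {0,…,162}.
7 cycles on 163: each ℓ→(−1)^(ℓ−1), product (−1)^156 = +1.

+1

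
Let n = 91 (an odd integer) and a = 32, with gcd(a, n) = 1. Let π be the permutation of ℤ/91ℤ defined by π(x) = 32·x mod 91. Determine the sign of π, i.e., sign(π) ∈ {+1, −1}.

Start at x=57: 57 → 4 → 37 → 1 → 32 → 23 → 8 → … (one orbit).
π_32 has 10 disjoint cycles with lengths [12, 12, 12, 12, 12, 12, 12, 3, 3, 1] on {0,…,90}.
n − c = 91 − 10 = 81; sign = (−1)^81 = -1.
(32|91)_J = -1 (Zolotarev's lemma cross-check).

-1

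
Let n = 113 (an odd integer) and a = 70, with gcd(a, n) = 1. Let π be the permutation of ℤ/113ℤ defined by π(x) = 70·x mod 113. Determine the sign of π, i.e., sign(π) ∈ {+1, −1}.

-1

Orbit of 37 under x↦70x: [37, 104, 48, 83, 47, 13, 6]… (length divides ord_113(70)).
2 cycles of lengths [112, 1].
sign(π) = (−1)^{n − #cycles} = (−1)^{113−2} = (−1)^111 = -1.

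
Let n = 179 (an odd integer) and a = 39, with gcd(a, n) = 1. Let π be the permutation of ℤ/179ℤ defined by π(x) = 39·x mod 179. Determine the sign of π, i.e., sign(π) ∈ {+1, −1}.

Start at x=93: 93 → 47 → 43 → 66 → 68 → 146 → 145 → … (one orbit).
π_39 has 3 disjoint cycles with lengths [89, 89, 1] on {0,…,178}.
179 − 3 = 176 transpositions; sign(π) = (−1)^176 = +1.
Check: (39/179) = +1 by Zolotarev.

+1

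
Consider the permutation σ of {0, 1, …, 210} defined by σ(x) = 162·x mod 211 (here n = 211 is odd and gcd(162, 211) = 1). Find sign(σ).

Trace 159: π^k(159) = [159, 16, 60, 14, 158, 65, 191] for k=0..6.
Cycle lengths of π_162 on ℤ/211ℤ: [210, 1]; 2 cycles in total.
211 − 2 = 209 transpositions; sign(π) = (−1)^209 = -1.

-1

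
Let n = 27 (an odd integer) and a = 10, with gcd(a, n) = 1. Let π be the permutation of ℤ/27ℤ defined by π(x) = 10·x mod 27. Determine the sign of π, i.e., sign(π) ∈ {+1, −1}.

+1

Start at x=1: 1 → 10 → 19 → 1 (one orbit).
The orbit structure of x ↦ 10x mod 27: 15 orbits of sizes [3, 3, 3, 3, 3, 3, 1, 1, 1, 1, 1, 1, 1, 1, 1].
n − c = 27 − 15 = 12; sign = (−1)^12 = +1.
(10|27)_J = +1 (Zolotarev's lemma cross-check).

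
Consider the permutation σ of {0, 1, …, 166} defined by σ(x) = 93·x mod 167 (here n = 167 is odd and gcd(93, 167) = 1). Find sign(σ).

Orbit of 75 under x↦93x: [75, 128, 47, 29, 25, 154, 127]… (length divides ord_167(93)).
The orbit structure of x ↦ 93x mod 167: 3 orbits of sizes [83, 83, 1].
167 − 3 = 164 transpositions; sign(π) = (−1)^164 = +1.
The Jacobi symbol (93|167) = +1 (Zolotarev) agrees.

+1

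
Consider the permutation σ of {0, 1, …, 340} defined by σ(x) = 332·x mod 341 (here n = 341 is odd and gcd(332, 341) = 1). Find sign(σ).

+1

Trace 9: π^k(9) = [9, 260, 47, 259, 56, 178, 103] for k=0..6.
Decompose π into cycles: lengths [30, 30, 30, 30, 30, 30, 30, 30, 30, 30, 30, 10, 1] (13 cycles, including the fixed point 0).
n − c = 341 − 13 = 328; sign = (−1)^328 = +1.
(332|341)_J = +1 (Zolotarev's lemma cross-check).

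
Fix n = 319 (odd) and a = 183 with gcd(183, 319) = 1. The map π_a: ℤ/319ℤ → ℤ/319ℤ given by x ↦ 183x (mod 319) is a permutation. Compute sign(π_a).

Orbit of 169 under x↦183x: [169, 303, 262, 96, 23, 62, 181]… (length divides ord_319(183)).
Cycle lengths of π_183 on ℤ/319ℤ: [70, 70, 70, 70, 14, 14, 10, 1]; 8 cycles in total.
With 8 cycles on 319 points, sign = (−1)^{319−8} = -1.

-1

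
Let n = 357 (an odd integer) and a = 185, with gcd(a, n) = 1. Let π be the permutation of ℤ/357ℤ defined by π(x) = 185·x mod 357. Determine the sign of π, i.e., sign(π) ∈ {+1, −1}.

+1

Orbit of 206 under x↦185x: [206, 268, 314, 256, 236, 106, 332]… (length divides ord_357(185)).
Decompose π into cycles: lengths [24, 24, 24, 24, 24, 24, 24, 24, 24, 24, 24, 24, 8, 8, 8, 8, 8, 8, 6, 6, 6, 2, 1] (23 cycles, including the fixed point 0).
Σ(ℓ_i−1) = 357−23 = 334; sign = (−1)^334 = +1.
Check: (185/357) = +1 by Zolotarev.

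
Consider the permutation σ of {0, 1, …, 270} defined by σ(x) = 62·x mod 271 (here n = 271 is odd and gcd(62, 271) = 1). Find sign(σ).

Orbit of 67 under x↦62x: [67, 89, 98, 114, 22, 9, 16]… (length divides ord_271(62)).
π_62 has 3 disjoint cycles with lengths [135, 135, 1] on {0,…,270}.
3 cycles on 271: each ℓ→(−1)^(ℓ−1), product (−1)^268 = +1.
The Jacobi symbol (62|271) = +1 (Zolotarev) agrees.

+1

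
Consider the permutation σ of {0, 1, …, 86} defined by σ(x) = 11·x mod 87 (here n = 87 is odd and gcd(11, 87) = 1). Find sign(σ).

Orbit of 47 under x↦11x: [47, 82, 32, 4, 44, 49, 17]… (length divides ord_87(11)).
Cycle lengths of π_11 on ℤ/87ℤ: [28, 28, 28, 2, 1]; 5 cycles in total.
n − c = 87 − 5 = 82; sign = (−1)^82 = +1.

+1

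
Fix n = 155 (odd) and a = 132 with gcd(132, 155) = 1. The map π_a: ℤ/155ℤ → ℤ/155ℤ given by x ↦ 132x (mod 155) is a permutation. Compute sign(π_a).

-1

Trace 109: π^k(109) = [109, 128, 1, 132, 64, 78, 66] for k=0..6.
Cycle type of π: 20×6 + 5×6 + 4 + 1; total 14 cycles.
n − c = 155 − 14 = 141; sign = (−1)^141 = -1.
(132|155)_J = -1 (Zolotarev's lemma cross-check).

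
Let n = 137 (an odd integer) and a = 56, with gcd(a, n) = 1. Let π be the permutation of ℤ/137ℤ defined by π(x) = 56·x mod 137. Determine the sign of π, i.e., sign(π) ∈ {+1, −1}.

+1

Trace 1: π^k(1) = [1, 56, 122, 119, 88, 133, 50] for k=0..6.
π_56 has 9 disjoint cycles with lengths [17, 17, 17, 17, 17, 17, 17, 17, 1] on {0,…,136}.
9 cycles on 137: each ℓ→(−1)^(ℓ−1), product (−1)^128 = +1.
The Jacobi symbol (56|137) = +1 (Zolotarev) agrees.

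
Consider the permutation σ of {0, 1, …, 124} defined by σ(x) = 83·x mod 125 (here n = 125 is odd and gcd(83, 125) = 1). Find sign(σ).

-1

Orbit of 16 under x↦83x: [16, 78, 99, 92, 11, 38, 29]… (length divides ord_125(83)).
4 cycles of lengths [100, 20, 4, 1].
With 4 cycles on 125 points, sign = (−1)^{125−4} = -1.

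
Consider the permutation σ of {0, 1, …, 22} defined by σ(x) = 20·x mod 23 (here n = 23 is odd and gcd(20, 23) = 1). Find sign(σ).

Start at x=20: 20 → 9 → 19 → 12 → 10 → 16 → 21 → … (one orbit).
Decompose π into cycles: lengths [22, 1] (2 cycles, including the fixed point 0).
23 − 2 = 21 transpositions; sign(π) = (−1)^21 = -1.

-1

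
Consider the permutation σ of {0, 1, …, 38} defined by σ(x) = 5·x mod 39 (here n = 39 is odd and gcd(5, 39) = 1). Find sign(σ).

Orbit of 1 under x↦5x: [1, 5, 25, 8]… (length divides ord_39(5)).
π_5 has 11 disjoint cycles with lengths [4, 4, 4, 4, 4, 4, 4, 4, 4, 2, 1] on {0,…,38}.
Σ(ℓ_i−1) = 39−11 = 28; sign = (−1)^28 = +1.

+1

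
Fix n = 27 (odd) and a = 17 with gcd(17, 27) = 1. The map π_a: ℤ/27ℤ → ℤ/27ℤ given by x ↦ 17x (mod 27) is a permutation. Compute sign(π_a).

-1

Trace 19: π^k(19) = [19, 26, 10, 8, 1, 17] for k=0..5.
Cycle lengths of π_17 on ℤ/27ℤ: [6, 6, 6, 2, 2, 2, 2, 1]; 8 cycles in total.
sign(π) = (−1)^{n − #cycles} = (−1)^{27−8} = (−1)^19 = -1.
Via Zolotarev, sign(π_{17}) = (17|27) = -1.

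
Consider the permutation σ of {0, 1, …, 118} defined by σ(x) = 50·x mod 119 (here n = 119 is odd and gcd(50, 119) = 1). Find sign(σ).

Trace 1: π^k(1) = [1, 50] for k=0..1.
63 cycles of lengths [2, 2, 2, 2, 2, 2, 2, 2, 2, 2, 2, 2, 2, 2, 2, 2, 2, 2, 2, 2, 2, 2, 2, 2, 2, 2, 2, 2, 2, 2, 2, 2, 2, 2, 2, 2, 2, 2, 2, 2, 2, 2, 2, 2, 2, 2, 2, 2, 2, 2, 2, 2, 2, 2, 2, 2, 1, 1, 1, 1, 1, 1, 1].
With 63 cycles on 119 points, sign = (−1)^{119−63} = +1.

+1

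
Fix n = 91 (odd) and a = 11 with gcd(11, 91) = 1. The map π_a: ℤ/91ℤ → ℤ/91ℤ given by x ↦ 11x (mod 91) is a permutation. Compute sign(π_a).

-1

Start at x=81: 81 → 72 → 64 → 67 → 9 → 8 → 88 → … (one orbit).
Decompose π into cycles: lengths [12, 12, 12, 12, 12, 12, 12, 3, 3, 1] (10 cycles, including the fixed point 0).
n − c = 91 − 10 = 81; sign = (−1)^81 = -1.
The Jacobi symbol (11|91) = -1 (Zolotarev) agrees.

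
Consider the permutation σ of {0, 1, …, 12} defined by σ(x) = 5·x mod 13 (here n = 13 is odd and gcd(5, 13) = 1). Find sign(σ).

-1

Orbit of 5 under x↦5x: [5, 12, 8, 1]… (length divides ord_13(5)).
Cycle type of π: 4×3 + 1; total 4 cycles.
4 cycles on 13: each ℓ→(−1)^(ℓ−1), product (−1)^9 = -1.
The Jacobi symbol (5|13) = -1 (Zolotarev) agrees.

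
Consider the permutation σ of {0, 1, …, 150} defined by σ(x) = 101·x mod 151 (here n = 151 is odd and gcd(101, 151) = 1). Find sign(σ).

Orbit of 60 under x↦101x: [60, 20, 57, 19, 107, 86, 79]… (length divides ord_151(101)).
Decompose π into cycles: lengths [50, 50, 50, 1] (4 cycles, including the fixed point 0).
Σ(ℓ_i−1) = 151−4 = 147; sign = (−1)^147 = -1.
(101|151)_J = -1 (Zolotarev's lemma cross-check).

-1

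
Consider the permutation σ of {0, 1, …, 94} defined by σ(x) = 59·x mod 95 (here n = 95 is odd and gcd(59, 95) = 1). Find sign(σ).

Trace 94: π^k(94) = [94, 36, 34, 11, 79, 6, 69] for k=0..6.
Cycle lengths of π_59 on ℤ/95ℤ: [18, 18, 18, 18, 18, 2, 2, 1]; 8 cycles in total.
95 − 8 = 87 transpositions; sign(π) = (−1)^87 = -1.

-1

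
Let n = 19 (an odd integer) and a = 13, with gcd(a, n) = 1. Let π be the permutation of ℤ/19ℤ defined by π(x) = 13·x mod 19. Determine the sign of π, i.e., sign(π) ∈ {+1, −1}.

-1

Start at x=18: 18 → 6 → 2 → 7 → 15 → 5 → 8 → … (one orbit).
The orbit structure of x ↦ 13x mod 19: 2 orbits of sizes [18, 1].
2 cycles on 19: each ℓ→(−1)^(ℓ−1), product (−1)^17 = -1.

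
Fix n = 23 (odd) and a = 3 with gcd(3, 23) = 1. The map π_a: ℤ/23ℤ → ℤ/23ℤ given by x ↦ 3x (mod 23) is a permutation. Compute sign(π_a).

Trace 18: π^k(18) = [18, 8, 1, 3, 9, 4, 12] for k=0..6.
3 cycles of lengths [11, 11, 1].
23 − 3 = 20 transpositions; sign(π) = (−1)^20 = +1.
Zolotarev: (3|23) = +1, matching the cycle-count sign.

+1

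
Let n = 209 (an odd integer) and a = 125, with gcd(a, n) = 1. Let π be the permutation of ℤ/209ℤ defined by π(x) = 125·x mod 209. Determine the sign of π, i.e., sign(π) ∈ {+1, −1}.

+1

Orbit of 191 under x↦125x: [191, 49, 64, 58, 144, 26, 115]… (length divides ord_209(125)).
21 cycles of lengths [15, 15, 15, 15, 15, 15, 15, 15, 15, 15, 15, 15, 5, 5, 3, 3, 3, 3, 3, 3, 1].
Σ(ℓ_i−1) = 209−21 = 188; sign = (−1)^188 = +1.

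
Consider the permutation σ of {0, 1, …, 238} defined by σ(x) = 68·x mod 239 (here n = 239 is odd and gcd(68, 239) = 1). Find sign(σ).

Orbit of 110 under x↦68x: [110, 71, 48, 157, 160, 125, 135]… (length divides ord_239(68)).
3 cycles of lengths [119, 119, 1].
Σ(ℓ_i−1) = 239−3 = 236; sign = (−1)^236 = +1.

+1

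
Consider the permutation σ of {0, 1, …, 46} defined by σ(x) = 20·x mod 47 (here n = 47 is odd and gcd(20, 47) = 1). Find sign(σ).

Start at x=1: 1 → 20 → 24 → 10 → 12 → 5 → 6 → … (one orbit).
2 cycles of lengths [46, 1].
2 cycles on 47: each ℓ→(−1)^(ℓ−1), product (−1)^45 = -1.
Via Zolotarev, sign(π_{20}) = (20|47) = -1.

-1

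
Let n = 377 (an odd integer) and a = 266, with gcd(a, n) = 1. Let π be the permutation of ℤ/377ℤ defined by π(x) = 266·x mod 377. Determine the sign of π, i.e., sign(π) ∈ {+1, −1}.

-1

Orbit of 67 under x↦266x: [67, 103, 254, 81, 57, 82, 323]… (length divides ord_377(266)).
The orbit structure of x ↦ 266x mod 377: 8 orbits of sizes [84, 84, 84, 84, 14, 14, 12, 1].
n − c = 377 − 8 = 369; sign = (−1)^369 = -1.
(266|377)_J = -1 (Zolotarev's lemma cross-check).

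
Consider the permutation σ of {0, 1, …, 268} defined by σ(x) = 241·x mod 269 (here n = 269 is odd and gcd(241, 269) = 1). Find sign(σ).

Start at x=105: 105 → 19 → 6 → 101 → 131 → 98 → 215 → … (one orbit).
Cycle type of π: 268 + 1; total 2 cycles.
With 2 cycles on 269 points, sign = (−1)^{269−2} = -1.
(241|269)_J = -1 (Zolotarev's lemma cross-check).

-1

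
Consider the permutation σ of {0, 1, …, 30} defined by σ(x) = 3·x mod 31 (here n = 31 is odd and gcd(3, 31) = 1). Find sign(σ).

Start at x=26: 26 → 16 → 17 → 20 → 29 → 25 → 13 → … (one orbit).
2 cycles of lengths [30, 1].
n − c = 31 − 2 = 29; sign = (−1)^29 = -1.
Zolotarev: (3|31) = -1, matching the cycle-count sign.

-1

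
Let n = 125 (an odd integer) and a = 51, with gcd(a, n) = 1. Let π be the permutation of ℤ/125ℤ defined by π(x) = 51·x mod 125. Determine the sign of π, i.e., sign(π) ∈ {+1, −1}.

+1

Start at x=76: 76 → 1 → 51 → 101 → 26 → 76 (one orbit).
Cycle type of π: 5×20 + 1×25; total 45 cycles.
n − c = 125 − 45 = 80; sign = (−1)^80 = +1.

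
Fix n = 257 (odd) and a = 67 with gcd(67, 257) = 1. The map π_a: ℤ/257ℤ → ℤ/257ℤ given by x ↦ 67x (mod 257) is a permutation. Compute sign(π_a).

Trace 162: π^k(162) = [162, 60, 165, 4, 11, 223, 35] for k=0..6.
Decompose π into cycles: lengths [64, 64, 64, 64, 1] (5 cycles, including the fixed point 0).
257 − 5 = 252 transpositions; sign(π) = (−1)^252 = +1.

+1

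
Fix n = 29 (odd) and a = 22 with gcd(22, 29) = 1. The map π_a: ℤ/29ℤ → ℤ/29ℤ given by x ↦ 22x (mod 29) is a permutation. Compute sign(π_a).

+1

Orbit of 16 under x↦22x: [16, 4, 1, 22, 20, 5, 23]… (length divides ord_29(22)).
Cycle type of π: 14×2 + 1; total 3 cycles.
n − c = 29 − 3 = 26; sign = (−1)^26 = +1.
The Jacobi symbol (22|29) = +1 (Zolotarev) agrees.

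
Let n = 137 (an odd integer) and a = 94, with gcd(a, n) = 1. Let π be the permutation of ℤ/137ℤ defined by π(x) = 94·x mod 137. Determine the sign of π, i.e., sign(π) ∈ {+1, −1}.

-1

Orbit of 80 under x↦94x: [80, 122, 97, 76, 20, 99, 127]… (length divides ord_137(94)).
Cycle lengths of π_94 on ℤ/137ℤ: [136, 1]; 2 cycles in total.
With 2 cycles on 137 points, sign = (−1)^{137−2} = -1.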